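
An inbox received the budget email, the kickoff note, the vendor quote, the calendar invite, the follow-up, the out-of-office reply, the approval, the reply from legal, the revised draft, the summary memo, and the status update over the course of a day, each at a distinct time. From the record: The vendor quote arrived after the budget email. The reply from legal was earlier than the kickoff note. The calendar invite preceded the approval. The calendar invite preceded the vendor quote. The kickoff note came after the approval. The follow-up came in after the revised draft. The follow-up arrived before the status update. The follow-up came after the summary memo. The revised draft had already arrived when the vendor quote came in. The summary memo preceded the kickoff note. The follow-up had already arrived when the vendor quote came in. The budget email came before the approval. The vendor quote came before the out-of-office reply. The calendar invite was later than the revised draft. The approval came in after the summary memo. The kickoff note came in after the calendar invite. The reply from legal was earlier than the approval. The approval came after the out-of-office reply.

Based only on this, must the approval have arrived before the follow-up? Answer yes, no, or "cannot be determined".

Tracing the constraints gives the follow-up → the vendor quote → the out-of-office reply → the approval, so the follow-up must come before the approval.
That means the approval cannot be before the follow-up.

no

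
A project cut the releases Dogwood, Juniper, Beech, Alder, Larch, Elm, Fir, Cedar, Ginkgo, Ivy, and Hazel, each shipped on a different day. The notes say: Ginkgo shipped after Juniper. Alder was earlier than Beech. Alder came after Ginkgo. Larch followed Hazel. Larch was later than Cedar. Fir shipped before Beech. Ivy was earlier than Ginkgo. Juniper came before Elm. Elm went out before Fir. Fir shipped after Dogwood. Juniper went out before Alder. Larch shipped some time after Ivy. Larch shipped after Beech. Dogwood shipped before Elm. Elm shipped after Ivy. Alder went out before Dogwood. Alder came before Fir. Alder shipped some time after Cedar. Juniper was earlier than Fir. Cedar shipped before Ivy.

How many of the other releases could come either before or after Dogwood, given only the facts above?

1

Forced before Dogwood: Alder, Cedar, Ginkgo, Ivy, and Juniper; forced after Dogwood: Beech, Elm, Fir, and Larch.
That leaves Hazel with no forced order relative to Dogwood — 1.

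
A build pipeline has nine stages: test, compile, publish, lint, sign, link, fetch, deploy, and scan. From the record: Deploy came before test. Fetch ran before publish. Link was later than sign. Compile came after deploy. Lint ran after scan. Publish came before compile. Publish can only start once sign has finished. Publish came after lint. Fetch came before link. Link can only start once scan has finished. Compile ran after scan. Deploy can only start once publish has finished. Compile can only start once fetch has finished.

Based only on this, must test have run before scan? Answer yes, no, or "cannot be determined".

no

Tracing the constraints gives scan → lint → publish → deploy → test, so scan must come before test.
That means test cannot be before scan.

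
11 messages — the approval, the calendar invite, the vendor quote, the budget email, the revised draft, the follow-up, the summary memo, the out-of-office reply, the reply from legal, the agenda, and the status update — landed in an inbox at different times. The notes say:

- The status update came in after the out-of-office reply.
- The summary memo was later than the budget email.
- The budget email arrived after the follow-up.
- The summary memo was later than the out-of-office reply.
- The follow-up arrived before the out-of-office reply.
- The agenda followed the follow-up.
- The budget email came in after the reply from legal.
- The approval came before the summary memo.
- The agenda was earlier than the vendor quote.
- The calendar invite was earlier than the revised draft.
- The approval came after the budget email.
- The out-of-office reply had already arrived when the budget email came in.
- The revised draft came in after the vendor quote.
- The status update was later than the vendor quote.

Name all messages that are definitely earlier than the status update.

Directly stated before the status update: the out-of-office reply and the vendor quote.
The agenda reaches the status update via the agenda → the vendor quote → the status update.
The follow-up reaches the status update via the follow-up → the out-of-office reply → the status update.

the agenda, the follow-up, the out-of-office reply, the vendor quote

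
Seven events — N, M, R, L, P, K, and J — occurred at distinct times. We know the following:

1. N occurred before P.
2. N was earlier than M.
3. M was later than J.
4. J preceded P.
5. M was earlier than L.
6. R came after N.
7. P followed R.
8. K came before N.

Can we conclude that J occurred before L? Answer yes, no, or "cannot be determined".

Chain the constraints: J → M → L. Each link is directly stated, so J comes before L.

yes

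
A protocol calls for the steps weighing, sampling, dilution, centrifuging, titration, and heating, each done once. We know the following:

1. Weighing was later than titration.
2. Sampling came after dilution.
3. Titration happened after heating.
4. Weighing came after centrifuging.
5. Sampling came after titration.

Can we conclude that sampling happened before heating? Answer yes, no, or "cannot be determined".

no

Tracing the constraints gives heating → titration → sampling, so heating must come before sampling.
That means sampling cannot be before heating.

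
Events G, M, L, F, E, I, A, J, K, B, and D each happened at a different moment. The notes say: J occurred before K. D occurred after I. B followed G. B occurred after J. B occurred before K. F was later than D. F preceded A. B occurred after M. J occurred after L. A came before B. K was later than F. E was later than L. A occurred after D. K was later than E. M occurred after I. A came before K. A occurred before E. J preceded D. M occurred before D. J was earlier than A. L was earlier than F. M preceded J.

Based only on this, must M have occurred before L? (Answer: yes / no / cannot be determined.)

No chain of stated constraints runs from M to L, and none runs from L to M either.
So the relative order of M and L is not fixed by the given facts.

cannot be determined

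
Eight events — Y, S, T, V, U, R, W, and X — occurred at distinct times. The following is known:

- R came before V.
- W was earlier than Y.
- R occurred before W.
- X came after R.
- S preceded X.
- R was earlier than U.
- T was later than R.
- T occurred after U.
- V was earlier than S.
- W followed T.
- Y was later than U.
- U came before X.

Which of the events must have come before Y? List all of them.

Directly stated before Y: U and W.
R reaches Y via R → U → Y.
T reaches Y via T → W → Y.
No chain forces S (or any of the others) ahead of Y.

R, T, U, W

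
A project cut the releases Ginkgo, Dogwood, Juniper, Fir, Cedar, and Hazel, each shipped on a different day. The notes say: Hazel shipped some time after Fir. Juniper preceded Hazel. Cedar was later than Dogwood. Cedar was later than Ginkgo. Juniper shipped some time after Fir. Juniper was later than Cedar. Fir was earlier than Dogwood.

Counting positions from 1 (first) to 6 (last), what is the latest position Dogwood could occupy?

Dogwood must come before Cedar, Hazel, and Juniper — 3 releases forced after it.
Everything else can be placed before Dogwood in some valid order, so Dogwood can sit as late as position 6 − 3 = 3.

3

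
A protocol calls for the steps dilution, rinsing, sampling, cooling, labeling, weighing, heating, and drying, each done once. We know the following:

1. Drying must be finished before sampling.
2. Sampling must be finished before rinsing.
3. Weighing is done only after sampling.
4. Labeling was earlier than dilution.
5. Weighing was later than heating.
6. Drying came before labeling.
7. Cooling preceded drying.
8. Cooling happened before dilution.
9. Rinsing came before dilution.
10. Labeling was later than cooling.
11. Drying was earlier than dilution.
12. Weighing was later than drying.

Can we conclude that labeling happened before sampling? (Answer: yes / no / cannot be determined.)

No chain of stated constraints runs from labeling to sampling, and none runs from sampling to labeling either.
So the relative order of labeling and sampling is not fixed by the given facts.

cannot be determined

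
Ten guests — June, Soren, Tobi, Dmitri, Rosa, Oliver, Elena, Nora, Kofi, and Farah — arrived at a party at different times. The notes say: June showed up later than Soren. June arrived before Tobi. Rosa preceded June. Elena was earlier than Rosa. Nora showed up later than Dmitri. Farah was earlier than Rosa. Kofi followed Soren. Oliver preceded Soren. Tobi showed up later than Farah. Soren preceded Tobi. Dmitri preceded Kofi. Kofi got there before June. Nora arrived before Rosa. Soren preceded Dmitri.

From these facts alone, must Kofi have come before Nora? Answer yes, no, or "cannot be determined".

cannot be determined

No chain of stated constraints runs from Kofi to Nora, and none runs from Nora to Kofi either.
So the relative order of Kofi and Nora is not fixed by the given facts.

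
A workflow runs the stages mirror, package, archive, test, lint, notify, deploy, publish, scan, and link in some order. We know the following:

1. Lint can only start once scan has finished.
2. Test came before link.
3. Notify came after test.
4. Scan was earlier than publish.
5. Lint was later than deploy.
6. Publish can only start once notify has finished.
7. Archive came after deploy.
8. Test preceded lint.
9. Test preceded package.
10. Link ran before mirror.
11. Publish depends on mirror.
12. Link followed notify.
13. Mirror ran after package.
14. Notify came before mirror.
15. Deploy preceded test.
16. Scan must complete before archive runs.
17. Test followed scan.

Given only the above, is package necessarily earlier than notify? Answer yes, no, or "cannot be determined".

cannot be determined

No chain of stated constraints runs from package to notify, and none runs from notify to package either.
So the relative order of package and notify is not fixed by the given facts.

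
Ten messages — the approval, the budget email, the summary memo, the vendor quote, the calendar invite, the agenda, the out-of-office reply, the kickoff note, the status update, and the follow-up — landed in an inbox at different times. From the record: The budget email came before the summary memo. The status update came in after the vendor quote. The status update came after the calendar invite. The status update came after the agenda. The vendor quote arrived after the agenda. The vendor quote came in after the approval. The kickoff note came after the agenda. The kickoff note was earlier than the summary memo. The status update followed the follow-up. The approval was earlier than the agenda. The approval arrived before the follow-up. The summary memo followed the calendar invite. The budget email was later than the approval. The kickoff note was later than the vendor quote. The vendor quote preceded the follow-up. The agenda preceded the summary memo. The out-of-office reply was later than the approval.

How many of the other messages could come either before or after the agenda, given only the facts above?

Forced before the agenda: the approval; forced after the agenda: the follow-up, the kickoff note, the status update, the summary memo, and the vendor quote.
That leaves the budget email, the calendar invite, and the out-of-office reply with no forced order relative to the agenda — 3.

3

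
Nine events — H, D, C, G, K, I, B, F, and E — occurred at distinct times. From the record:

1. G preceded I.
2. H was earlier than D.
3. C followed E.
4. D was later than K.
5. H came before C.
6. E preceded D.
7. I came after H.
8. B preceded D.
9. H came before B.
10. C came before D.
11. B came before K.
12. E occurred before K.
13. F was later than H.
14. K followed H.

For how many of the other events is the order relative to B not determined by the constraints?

5

Forced before B: H; forced after B: D and K.
That leaves C, E, F, G, and I with no forced order relative to B — 5.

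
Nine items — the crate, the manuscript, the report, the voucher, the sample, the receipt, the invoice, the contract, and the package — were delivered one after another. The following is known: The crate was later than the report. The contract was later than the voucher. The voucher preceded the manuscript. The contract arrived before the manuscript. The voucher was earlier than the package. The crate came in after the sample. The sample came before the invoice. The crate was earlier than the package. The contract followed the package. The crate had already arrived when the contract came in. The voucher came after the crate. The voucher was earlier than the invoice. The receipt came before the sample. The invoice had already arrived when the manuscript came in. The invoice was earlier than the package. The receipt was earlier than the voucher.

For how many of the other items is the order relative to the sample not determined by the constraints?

1

Forced before the sample: the receipt; forced after the sample: the contract, the crate, the invoice, the manuscript, the package, and the voucher.
That leaves the report with no forced order relative to the sample — 1.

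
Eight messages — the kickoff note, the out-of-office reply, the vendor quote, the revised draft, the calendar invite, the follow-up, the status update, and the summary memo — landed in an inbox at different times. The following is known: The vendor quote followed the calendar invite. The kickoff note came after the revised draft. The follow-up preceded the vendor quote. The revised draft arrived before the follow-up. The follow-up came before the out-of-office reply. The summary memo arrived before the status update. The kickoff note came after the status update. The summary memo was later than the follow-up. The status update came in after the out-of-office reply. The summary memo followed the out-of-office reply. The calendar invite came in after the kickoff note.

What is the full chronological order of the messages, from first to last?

the revised draft, the follow-up, the out-of-office reply, the summary memo, the status update, the kickoff note, the calendar invite, the vendor quote

The constraints fix every adjacent pair, so only one ordering works:
the revised draft → the follow-up → the out-of-office reply → the summary memo → the status update → the kickoff note → the calendar invite → the vendor quote.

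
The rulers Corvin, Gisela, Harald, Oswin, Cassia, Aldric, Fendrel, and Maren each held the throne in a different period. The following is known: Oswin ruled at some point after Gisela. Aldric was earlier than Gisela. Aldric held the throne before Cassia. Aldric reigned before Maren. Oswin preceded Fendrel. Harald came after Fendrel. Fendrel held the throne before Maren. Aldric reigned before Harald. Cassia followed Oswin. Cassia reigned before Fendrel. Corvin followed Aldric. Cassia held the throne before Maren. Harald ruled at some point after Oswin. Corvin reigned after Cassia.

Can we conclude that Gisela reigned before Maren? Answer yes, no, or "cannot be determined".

Chain the constraints: Gisela → Oswin → Cassia → Maren. Each link is directly stated, so Gisela comes before Maren.

yes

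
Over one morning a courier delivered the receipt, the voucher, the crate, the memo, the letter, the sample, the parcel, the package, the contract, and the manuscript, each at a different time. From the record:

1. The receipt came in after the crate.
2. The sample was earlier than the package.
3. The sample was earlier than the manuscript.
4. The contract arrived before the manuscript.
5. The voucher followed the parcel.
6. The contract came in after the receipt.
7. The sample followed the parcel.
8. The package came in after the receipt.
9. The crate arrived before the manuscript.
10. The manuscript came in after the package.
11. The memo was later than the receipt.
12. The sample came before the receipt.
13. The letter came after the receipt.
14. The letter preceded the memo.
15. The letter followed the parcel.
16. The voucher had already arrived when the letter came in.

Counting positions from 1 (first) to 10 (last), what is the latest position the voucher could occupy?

The voucher must come before the letter and the memo — 2 items forced after it.
Everything else can be placed before the voucher in some valid order, so the voucher can sit as late as position 10 − 2 = 8.

8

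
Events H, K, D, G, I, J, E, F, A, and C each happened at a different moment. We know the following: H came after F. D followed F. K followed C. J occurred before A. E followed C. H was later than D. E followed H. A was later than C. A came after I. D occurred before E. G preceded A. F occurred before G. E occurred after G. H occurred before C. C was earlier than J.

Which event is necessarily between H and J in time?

C

Tracing the constraints gives H → C → J, so C sits after H and before J.
No other event is forced both after H and before J.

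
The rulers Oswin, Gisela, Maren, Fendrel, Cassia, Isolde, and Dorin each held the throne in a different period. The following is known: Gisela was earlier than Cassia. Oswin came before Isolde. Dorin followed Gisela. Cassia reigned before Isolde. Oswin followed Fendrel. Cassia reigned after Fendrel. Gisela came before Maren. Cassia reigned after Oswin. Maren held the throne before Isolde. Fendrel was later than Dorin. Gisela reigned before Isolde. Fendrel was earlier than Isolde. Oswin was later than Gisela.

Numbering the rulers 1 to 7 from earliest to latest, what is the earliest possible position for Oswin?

4

Dorin, Fendrel, and Gisela must all come before Oswin — 3 forced predecessors.
Nothing else is forced ahead of Oswin, so their earliest slot is position 3 + 1 = 4.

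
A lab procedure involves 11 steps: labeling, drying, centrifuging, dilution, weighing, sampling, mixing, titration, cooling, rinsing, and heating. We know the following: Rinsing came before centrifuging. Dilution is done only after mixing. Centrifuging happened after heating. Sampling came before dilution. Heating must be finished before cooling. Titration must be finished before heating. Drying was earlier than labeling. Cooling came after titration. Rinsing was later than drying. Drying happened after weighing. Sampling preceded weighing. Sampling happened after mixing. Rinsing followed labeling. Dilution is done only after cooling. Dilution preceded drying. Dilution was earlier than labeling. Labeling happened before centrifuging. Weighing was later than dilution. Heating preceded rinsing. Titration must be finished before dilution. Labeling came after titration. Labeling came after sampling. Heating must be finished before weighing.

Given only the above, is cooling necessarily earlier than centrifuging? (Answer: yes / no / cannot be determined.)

Chain the constraints: cooling → dilution → labeling → centrifuging. Each link is directly stated, so cooling comes before centrifuging.

yes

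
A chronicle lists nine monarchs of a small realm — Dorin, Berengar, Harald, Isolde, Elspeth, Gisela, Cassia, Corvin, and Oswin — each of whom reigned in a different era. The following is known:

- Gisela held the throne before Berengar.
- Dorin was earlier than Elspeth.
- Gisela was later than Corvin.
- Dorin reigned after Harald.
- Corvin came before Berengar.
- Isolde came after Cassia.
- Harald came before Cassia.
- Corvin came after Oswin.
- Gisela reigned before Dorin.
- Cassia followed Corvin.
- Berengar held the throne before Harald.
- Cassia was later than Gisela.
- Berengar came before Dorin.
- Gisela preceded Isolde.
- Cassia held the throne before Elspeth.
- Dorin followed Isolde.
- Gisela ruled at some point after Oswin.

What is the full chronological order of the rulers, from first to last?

Oswin, Corvin, Gisela, Berengar, Harald, Cassia, Isolde, Dorin, Elspeth

The constraints fix every adjacent pair, so only one ordering works:
Oswin → Corvin → Gisela → Berengar → Harald → Cassia → Isolde → Dorin → Elspeth.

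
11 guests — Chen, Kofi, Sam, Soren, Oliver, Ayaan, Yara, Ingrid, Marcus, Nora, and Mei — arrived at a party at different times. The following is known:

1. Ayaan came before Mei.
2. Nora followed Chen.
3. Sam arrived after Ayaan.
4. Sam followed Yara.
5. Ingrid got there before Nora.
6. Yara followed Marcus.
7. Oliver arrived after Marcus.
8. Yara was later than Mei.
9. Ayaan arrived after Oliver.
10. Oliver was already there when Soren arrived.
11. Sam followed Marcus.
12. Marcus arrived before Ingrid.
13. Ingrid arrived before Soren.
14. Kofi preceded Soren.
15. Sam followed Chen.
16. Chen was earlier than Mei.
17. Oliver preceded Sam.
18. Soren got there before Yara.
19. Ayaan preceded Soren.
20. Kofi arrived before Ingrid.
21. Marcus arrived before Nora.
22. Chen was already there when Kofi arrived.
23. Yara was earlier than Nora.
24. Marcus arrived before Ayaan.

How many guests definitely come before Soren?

6

Directly stated before Soren: Ayaan, Ingrid, Kofi, and Oliver.
Chen reaches Soren via Chen → Kofi → Soren.
Marcus reaches Soren via Marcus → Ingrid → Soren.
No chain forces Mei (or any of the others) ahead of Soren.
That's Ayaan, Chen, Ingrid, Kofi, Marcus, and Oliver — 6 in all.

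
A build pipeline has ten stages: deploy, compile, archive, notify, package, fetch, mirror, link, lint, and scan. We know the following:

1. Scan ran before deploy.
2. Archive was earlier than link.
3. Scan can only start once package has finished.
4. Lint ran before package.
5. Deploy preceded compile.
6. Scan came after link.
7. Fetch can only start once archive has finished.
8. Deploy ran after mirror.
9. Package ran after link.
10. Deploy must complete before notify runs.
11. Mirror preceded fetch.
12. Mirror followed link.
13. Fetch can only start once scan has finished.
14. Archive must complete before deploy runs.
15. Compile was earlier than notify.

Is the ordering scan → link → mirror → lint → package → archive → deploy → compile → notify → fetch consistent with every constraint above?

The constraints require package before scan, but in the proposed sequence scan appears ahead of package. That one violation is enough.

no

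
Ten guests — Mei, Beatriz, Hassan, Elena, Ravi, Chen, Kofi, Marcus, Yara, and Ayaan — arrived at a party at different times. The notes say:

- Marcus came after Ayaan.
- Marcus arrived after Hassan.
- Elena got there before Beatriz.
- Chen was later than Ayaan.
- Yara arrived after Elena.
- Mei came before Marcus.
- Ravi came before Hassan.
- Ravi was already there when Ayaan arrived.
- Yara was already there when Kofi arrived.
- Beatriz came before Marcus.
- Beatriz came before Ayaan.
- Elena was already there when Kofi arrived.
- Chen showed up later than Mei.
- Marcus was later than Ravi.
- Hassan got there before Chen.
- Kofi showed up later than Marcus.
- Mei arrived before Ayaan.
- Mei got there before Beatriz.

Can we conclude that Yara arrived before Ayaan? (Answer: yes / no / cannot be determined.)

cannot be determined

No chain of stated constraints runs from Yara to Ayaan, and none runs from Ayaan to Yara either.
So the relative order of Yara and Ayaan is not fixed by the given facts.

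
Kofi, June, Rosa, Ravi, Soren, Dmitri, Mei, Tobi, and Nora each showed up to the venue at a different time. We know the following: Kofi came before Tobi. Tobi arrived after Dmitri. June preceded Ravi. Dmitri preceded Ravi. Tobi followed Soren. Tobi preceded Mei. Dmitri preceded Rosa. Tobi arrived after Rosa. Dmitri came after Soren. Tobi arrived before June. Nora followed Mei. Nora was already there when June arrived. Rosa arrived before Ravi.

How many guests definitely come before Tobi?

4

Directly stated before Tobi: Dmitri, Kofi, Rosa, and Soren.
No chain forces June (or any of the others) ahead of Tobi.
That's Dmitri, Kofi, Rosa, and Soren — 4 in all.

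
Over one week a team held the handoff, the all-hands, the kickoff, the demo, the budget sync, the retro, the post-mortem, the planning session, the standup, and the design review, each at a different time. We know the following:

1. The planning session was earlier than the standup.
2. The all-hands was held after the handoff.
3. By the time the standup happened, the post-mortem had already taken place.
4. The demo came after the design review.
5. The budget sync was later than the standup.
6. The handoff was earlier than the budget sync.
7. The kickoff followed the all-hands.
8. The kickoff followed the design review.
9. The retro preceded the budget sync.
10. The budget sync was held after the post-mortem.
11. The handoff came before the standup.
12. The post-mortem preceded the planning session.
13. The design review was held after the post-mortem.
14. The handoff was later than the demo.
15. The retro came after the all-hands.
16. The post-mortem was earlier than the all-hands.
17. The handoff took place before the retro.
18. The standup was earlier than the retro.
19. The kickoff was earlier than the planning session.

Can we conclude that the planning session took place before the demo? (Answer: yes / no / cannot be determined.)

no

Tracing the constraints gives the demo → the handoff → the all-hands → the kickoff → the planning session, so the demo must come before the planning session.
That means the planning session cannot be before the demo.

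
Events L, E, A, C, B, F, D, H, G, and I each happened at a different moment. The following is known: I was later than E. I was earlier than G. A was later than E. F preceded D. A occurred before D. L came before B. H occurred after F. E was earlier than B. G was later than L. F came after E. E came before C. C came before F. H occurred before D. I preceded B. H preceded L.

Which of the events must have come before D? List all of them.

A, C, E, F, H

Directly stated before D: A, F, and H.
C reaches D via C → F → D.
E reaches D via E → A → D.
No chain forces I (or any of the others) ahead of D.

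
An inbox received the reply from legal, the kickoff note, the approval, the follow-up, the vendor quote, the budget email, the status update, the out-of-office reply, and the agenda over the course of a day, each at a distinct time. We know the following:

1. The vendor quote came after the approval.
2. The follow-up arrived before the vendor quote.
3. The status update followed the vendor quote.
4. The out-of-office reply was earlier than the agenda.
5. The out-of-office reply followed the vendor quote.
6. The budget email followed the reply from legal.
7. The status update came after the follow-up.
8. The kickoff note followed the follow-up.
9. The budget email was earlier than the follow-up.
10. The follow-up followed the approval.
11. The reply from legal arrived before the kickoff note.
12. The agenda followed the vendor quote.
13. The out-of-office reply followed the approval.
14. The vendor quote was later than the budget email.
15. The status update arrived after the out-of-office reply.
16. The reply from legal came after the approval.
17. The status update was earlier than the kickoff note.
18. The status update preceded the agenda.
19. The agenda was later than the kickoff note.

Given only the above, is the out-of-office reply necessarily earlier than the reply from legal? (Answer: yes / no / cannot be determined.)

no

Tracing the constraints gives the reply from legal → the budget email → the vendor quote → the out-of-office reply, so the reply from legal must come before the out-of-office reply.
That means the out-of-office reply cannot be before the reply from legal.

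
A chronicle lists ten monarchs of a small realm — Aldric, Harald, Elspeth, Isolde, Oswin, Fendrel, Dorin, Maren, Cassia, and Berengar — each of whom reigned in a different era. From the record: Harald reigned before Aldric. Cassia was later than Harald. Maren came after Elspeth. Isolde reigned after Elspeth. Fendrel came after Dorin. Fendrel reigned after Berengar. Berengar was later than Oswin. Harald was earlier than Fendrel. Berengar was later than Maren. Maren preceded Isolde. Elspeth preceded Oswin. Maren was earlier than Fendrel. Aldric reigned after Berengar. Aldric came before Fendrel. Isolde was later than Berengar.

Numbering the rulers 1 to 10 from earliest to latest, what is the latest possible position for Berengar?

7

Berengar must come before Aldric, Fendrel, and Isolde — 3 rulers forced after them.
Everything else can be placed before Berengar in some valid order, so Berengar can sit as late as position 10 − 3 = 7.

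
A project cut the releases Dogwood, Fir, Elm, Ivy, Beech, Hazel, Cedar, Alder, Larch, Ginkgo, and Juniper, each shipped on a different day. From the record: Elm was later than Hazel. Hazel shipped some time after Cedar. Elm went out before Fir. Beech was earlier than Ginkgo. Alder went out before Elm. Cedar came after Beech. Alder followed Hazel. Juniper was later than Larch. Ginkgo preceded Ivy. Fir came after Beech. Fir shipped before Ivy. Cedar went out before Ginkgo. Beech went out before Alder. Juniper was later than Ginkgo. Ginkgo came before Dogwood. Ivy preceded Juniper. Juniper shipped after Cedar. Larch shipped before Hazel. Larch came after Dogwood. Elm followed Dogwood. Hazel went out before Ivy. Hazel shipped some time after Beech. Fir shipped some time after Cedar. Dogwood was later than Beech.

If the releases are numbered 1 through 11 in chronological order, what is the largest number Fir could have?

Fir must come before Ivy and Juniper — 2 releases forced after it.
Everything else can be placed before Fir in some valid order, so Fir can sit as late as position 11 − 2 = 9.

9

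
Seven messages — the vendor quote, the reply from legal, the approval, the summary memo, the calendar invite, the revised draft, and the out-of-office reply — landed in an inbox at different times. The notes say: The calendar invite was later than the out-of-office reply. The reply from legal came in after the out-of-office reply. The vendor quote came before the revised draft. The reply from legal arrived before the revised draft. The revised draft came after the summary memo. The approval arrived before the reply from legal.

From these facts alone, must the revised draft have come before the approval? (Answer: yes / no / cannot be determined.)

Tracing the constraints gives the approval → the reply from legal → the revised draft, so the approval must come before the revised draft.
That means the revised draft cannot be before the approval.

no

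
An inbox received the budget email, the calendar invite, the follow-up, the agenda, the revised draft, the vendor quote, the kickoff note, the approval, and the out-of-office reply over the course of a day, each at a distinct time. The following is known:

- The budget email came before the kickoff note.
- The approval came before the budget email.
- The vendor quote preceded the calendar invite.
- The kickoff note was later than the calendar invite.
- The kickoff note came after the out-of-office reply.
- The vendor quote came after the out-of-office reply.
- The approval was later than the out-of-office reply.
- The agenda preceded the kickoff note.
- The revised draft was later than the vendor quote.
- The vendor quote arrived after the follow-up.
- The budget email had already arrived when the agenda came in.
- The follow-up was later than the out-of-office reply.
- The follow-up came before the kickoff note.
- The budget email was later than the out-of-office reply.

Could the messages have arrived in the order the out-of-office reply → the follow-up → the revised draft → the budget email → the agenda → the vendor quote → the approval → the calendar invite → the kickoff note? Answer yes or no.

The constraints require the vendor quote before the revised draft, but in the proposed sequence the revised draft appears ahead of the vendor quote. That one violation is enough.

no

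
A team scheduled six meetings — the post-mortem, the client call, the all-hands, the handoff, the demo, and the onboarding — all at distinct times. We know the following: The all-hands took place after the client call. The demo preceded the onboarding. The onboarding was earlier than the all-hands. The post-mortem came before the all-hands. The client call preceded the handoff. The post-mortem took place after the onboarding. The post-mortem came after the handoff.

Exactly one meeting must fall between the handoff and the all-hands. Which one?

the post-mortem

Tracing the constraints gives the handoff → the post-mortem → the all-hands, so the post-mortem sits after the handoff and before the all-hands.
No other meeting is forced both after the handoff and before the all-hands.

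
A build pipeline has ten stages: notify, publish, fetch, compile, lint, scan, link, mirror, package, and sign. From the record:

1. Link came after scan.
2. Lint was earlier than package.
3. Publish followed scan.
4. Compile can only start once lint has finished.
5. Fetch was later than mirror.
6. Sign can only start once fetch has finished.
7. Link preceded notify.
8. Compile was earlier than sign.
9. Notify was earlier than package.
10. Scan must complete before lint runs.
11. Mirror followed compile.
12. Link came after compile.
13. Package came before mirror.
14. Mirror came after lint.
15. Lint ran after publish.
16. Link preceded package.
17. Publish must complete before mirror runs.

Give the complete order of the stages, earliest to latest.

The constraints fix every adjacent pair, so only one ordering works:
scan → publish → lint → compile → link → notify → package → mirror → fetch → sign.

scan, publish, lint, compile, link, notify, package, mirror, fetch, sign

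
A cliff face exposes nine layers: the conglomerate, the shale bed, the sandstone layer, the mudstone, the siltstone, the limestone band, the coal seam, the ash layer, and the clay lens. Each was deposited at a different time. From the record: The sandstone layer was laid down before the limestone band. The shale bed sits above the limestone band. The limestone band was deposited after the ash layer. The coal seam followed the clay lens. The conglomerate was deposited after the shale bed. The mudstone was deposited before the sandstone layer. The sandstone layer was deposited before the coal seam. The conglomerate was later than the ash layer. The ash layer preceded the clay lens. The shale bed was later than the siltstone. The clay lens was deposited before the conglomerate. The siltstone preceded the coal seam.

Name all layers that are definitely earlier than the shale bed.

the ash layer, the limestone band, the mudstone, the sandstone layer, the siltstone

Directly stated before the shale bed: the limestone band and the siltstone.
The ash layer reaches the shale bed via the ash layer → the limestone band → the shale bed.
The mudstone reaches the shale bed via the mudstone → the sandstone layer → the limestone band → the shale bed.
The sandstone layer reaches the shale bed via the sandstone layer → the limestone band → the shale bed.
No chain forces the conglomerate (or any of the others) ahead of the shale bed.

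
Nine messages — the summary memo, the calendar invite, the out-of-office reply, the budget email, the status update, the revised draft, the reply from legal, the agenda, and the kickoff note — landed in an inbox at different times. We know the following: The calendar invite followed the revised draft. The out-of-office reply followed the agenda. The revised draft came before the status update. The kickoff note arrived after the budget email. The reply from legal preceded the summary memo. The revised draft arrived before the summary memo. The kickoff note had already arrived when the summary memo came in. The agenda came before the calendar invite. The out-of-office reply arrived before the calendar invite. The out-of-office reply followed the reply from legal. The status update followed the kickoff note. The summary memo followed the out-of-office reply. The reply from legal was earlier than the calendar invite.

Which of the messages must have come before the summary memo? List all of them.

the agenda, the budget email, the kickoff note, the out-of-office reply, the reply from legal, the revised draft

Directly stated before the summary memo: the kickoff note, the out-of-office reply, the reply from legal, and the revised draft.
The agenda reaches the summary memo via the agenda → the out-of-office reply → the summary memo.
The budget email reaches the summary memo via the budget email → the kickoff note → the summary memo.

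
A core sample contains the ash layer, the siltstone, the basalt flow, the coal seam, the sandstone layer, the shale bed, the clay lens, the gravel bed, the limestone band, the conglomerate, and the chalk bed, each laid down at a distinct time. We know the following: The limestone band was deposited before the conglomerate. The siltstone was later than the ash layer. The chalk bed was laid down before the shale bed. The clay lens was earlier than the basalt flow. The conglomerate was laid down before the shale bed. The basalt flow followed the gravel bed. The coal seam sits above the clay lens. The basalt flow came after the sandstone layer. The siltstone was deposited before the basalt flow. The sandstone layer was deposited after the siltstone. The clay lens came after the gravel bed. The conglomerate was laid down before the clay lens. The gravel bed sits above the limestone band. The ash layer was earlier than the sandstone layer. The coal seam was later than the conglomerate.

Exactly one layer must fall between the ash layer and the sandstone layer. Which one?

Tracing the constraints gives the ash layer → the siltstone → the sandstone layer, so the siltstone sits after the ash layer and before the sandstone layer.
No other layer is forced both after the ash layer and before the sandstone layer.

the siltstone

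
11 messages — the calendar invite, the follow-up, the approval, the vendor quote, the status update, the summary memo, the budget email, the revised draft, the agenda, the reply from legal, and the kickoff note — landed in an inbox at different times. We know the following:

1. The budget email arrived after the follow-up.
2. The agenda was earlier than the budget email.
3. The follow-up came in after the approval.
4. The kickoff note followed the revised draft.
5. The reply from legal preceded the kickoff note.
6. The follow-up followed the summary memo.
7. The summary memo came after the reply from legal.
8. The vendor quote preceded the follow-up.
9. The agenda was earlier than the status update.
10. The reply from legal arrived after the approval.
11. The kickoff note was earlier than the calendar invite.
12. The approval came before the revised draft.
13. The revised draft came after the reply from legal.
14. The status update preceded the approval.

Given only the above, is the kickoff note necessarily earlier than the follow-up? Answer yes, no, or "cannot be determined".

cannot be determined

No chain of stated constraints runs from the kickoff note to the follow-up, and none runs from the follow-up to the kickoff note either.
So the relative order of the kickoff note and the follow-up is not fixed by the given facts.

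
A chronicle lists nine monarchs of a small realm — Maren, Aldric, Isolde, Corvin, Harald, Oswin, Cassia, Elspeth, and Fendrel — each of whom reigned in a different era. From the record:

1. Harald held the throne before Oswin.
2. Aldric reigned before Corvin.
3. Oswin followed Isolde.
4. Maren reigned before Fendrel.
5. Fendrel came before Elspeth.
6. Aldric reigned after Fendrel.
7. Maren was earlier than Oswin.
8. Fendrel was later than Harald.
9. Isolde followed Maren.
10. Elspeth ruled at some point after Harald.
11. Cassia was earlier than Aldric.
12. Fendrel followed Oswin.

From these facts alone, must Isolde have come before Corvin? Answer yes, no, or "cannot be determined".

yes

Chain the constraints: Isolde → Oswin → Fendrel → Aldric → Corvin. Each link is directly stated, so Isolde comes before Corvin.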